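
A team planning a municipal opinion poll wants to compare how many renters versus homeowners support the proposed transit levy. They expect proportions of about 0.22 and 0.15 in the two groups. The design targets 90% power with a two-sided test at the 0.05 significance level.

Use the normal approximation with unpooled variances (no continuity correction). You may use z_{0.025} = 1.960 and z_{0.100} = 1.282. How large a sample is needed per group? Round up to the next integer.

n = (z_{α/2} + z_β)² · [p₁(1−p₁) + p₂(1−p₂)] / (p₁ − p₂)²
  = (1.960 + 1.282)² · (0.22·0.78 + 0.15·0.85) / (0.07)²
  = (3.242)² · (0.1716 + 0.1275) / 0.0049
  = 10.5106 · 0.2991 / 0.0049
  = 641.57
Round up → n = 642 per group.

n = 642 per group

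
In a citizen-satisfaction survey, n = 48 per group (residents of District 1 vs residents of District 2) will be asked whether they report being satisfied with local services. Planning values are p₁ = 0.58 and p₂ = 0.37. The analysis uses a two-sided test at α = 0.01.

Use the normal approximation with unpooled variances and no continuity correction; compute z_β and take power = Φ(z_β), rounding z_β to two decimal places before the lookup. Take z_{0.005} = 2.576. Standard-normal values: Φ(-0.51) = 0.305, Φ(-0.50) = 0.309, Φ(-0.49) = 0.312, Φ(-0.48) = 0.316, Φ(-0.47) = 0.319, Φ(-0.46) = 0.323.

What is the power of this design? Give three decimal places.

Power ≈ 0.319

z_β = |p₁−p₂|·√(n/[p₁q₁+p₂q₂]) − z_{α/2}
    = 0.21 · √(48/0.4767) − 2.576
    = 0.21 · 10.0346 − 2.576
    = 2.1073 − 2.576 = -0.4687 → -0.47
Power = Φ(-0.47) = 0.319.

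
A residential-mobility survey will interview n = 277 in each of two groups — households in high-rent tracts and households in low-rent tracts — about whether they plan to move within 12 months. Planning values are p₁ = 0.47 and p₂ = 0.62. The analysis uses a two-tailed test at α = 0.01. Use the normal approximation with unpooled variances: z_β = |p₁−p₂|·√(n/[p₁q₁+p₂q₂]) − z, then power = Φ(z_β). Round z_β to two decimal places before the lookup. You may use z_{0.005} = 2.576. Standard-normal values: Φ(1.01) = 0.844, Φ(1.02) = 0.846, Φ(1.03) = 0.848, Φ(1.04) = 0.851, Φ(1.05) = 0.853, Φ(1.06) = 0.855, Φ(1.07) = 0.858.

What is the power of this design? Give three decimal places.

Power ≈ 0.844

z_β = |p₁−p₂|·√(n/[p₁q₁+p₂q₂]) − z_{α/2}
    = 0.15 · √(277/0.4847) − 2.576
    = 0.15 · 23.9058 − 2.576
    = 3.5859 − 2.576 = 1.0099 → 1.01
Power = Φ(1.01) = 0.844.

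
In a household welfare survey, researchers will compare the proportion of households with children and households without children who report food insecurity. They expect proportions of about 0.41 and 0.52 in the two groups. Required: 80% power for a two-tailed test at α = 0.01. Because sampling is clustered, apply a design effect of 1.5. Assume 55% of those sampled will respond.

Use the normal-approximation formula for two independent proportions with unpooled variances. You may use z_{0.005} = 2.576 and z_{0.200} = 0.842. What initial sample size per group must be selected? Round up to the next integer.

n = (z_{α/2} + z_β)² · [p₁(1−p₁) + p₂(1−p₂)] / (p₁ − p₂)²
  = (2.576 + 0.842)² · (0.41·0.59 + 0.52·0.48) / (-0.11)²
  = (3.418)² · (0.2419 + 0.2496) / 0.0121
  = 11.6827 · 0.4915 / 0.0121
  = 474.55
Design effect: 1.5 × 474.55 = 711.83.
Adjust for 55% response: 711.83 / 0.55 = 1294.23.
Round up → n = 1295 per group.

n = 1295 per group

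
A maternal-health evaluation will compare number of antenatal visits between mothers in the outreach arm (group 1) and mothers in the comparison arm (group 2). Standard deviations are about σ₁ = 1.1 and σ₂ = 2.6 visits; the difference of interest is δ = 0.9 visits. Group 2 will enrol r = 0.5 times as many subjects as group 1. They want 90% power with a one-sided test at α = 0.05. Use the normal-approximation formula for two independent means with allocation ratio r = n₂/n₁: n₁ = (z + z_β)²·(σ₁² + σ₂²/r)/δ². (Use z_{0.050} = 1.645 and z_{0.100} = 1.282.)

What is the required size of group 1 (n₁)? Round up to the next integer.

n₁ = 156

n₁ = (z_α + z_β)² · (σ₁² + σ₂²/r) / δ²
   = (1.645 + 1.282)² · (1.1² + 2.6²/0.5) / 0.9²
   = 8.5673 · (1.21 + 13.52) / 0.81
   = 8.5673 · 14.73 / 0.81
   = 155.80
Round up → n₁ = 156; n₂ = r·n₁ = 0.5 × 156 = 78.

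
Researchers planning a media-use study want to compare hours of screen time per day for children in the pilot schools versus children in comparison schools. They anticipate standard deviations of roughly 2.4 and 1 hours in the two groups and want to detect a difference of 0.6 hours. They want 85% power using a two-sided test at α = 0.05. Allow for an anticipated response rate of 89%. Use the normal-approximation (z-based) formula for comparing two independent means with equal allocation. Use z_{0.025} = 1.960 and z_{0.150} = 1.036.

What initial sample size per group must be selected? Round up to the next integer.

n = 190 per group

n = (z_{α/2} + z_β)² · (σ₁² + σ₂²) / δ²
  = (1.960 + 1.036)² · (2.4² + 1² = 6.76) / 0.6²
  = 8.9760 · 6.76 / 0.36
  = 168.55
Adjust for 89% response: 168.55 / 0.89 = 189.38.
Round up → n = 190 per group.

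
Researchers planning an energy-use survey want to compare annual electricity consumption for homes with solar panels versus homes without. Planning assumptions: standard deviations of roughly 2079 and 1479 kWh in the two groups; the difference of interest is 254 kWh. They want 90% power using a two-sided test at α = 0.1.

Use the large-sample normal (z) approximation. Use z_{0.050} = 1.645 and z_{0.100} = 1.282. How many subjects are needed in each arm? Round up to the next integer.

n = 865 per group

n = (z_{α/2} + z_β)² · (σ₁² + σ₂²) / δ²
  = (1.645 + 1.282)² · (2079² + 1479² = 6509682) / 254²
  = 8.5673 · 6509682 / 64516
  = 864.45
Round up → n = 865 per group.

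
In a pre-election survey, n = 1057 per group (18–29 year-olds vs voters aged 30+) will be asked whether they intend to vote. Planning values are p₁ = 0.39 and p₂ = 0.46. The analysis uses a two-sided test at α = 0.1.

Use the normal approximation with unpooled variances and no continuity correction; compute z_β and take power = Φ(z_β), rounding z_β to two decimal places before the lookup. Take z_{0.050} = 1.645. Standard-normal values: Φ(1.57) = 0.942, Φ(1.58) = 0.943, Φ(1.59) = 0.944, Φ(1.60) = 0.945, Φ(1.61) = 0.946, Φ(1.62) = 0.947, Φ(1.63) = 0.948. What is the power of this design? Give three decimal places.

z_β = |p₁−p₂|·√(n/[p₁q₁+p₂q₂]) − z_{α/2}
    = 0.07 · √(1057/0.4863) − 1.645
    = 0.07 · 46.6214 − 1.645
    = 3.2635 − 1.645 = 1.6185 → 1.62
Power = Φ(1.62) = 0.947.

Power ≈ 0.947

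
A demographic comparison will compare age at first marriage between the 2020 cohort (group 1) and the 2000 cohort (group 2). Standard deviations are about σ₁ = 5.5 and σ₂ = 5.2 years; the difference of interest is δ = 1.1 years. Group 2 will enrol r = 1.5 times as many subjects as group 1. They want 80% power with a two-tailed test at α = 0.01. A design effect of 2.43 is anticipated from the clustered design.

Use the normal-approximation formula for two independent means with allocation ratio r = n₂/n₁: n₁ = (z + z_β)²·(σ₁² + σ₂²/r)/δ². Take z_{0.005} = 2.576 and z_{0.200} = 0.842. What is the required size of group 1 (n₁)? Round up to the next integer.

n₁ = (z_{α/2} + z_β)² · (σ₁² + σ₂²/r) / δ²
   = (2.576 + 0.842)² · (5.5² + 5.2²/1.5) / 1.1²
   = 11.6827 · (30.25 + 18.0267) / 1.21
   = 11.6827 · 48.2767 / 1.21
   = 466.12
Design effect: 2.43 × 466.12 = 1132.67.
Round up → n₁ = 1133; n₂ = r·n₁ = 1.5 × 1133 = 1700.

n₁ = 1133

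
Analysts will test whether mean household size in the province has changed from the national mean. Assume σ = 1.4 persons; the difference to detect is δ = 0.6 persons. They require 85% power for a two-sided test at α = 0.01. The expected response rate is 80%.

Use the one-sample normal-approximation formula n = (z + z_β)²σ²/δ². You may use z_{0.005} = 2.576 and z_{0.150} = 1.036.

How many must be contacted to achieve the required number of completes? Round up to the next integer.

n = 89

n = (z_{α/2} + z_β)² · σ² / δ²
  = (2.576 + 1.036)² · 1.4² / 0.6²
  = 13.0465 · 1.96 / 0.36
  = 71.03
Adjust for 80% response: 71.03 / 0.80 = 88.79.
Round up → n = 89.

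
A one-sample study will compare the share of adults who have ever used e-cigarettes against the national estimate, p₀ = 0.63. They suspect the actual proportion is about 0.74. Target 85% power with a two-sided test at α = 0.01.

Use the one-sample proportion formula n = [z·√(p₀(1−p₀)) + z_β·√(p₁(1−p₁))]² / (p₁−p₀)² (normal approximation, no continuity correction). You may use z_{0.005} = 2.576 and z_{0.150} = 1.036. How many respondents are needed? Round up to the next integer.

n = [z_{α/2}·√(p₀q₀) + z_β·√(p₁q₁)]² / (p₁ − p₀)²
  = [2.576·√(0.63·0.37) + 1.036·√(0.74·0.26)]² / (0.11)²
  = [2.576·0.4828 + 1.036·0.4386]² / 0.0121
  = [1.6981]² / 0.0121
  = 238.32
Round up → n = 239.

n = 239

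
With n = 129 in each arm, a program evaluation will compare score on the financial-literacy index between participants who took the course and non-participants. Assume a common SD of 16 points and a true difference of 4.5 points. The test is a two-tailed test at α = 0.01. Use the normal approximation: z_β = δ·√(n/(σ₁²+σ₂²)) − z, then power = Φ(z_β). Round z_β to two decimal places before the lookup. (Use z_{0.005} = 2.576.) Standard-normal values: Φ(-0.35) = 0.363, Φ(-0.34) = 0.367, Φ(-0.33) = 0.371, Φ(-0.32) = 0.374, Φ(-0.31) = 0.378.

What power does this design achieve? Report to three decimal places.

z_β = δ·√(n/(σ₁²+σ₂²)) − z_{α/2}
    = 4.5 · √(129/512) − 2.576
    = 4.5 · 0.50195 − 2.576
    = 2.2588 − 2.576 = -0.3172 → -0.32
Power = Φ(-0.32) = 0.374.

Power ≈ 0.374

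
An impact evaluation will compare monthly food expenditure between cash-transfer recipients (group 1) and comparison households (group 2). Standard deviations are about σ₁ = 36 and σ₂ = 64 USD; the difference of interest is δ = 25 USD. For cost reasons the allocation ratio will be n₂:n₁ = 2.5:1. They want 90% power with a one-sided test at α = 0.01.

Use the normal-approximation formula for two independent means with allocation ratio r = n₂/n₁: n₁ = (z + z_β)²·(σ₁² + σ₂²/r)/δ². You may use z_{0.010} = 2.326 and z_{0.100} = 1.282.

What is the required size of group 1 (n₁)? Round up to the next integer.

n₁ = 62

n₁ = (z_α + z_β)² · (σ₁² + σ₂²/r) / δ²
   = (2.326 + 1.282)² · (36² + 64²/2.5) / 25²
   = 13.0177 · (1296 + 1638.4) / 625
   = 13.0177 · 2934.4 / 625
   = 61.12
Round up → n₁ = 62; n₂ = r·n₁ = 2.5 × 62 = 155.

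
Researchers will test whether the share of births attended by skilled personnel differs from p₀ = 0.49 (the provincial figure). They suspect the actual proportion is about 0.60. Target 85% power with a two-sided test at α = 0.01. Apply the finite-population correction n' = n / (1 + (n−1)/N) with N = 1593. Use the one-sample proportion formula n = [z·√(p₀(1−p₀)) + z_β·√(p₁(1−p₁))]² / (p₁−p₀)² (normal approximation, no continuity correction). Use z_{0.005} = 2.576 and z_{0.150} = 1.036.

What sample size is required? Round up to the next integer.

n = [z_{α/2}·√(p₀q₀) + z_β·√(p₁q₁)]² / (p₁ − p₀)²
  = [2.576·√(0.49·0.51) + 1.036·√(0.60·0.40)]² / (0.11)²
  = [2.576·0.4999 + 1.036·0.4899]² / 0.0121
  = [1.7953]² / 0.0121
  = 266.37
Finite-population correction (N = 1593): 266.37 / (1 + (266.37 − 1)/1593) = 228.33.
Round up → n = 229.

n = 229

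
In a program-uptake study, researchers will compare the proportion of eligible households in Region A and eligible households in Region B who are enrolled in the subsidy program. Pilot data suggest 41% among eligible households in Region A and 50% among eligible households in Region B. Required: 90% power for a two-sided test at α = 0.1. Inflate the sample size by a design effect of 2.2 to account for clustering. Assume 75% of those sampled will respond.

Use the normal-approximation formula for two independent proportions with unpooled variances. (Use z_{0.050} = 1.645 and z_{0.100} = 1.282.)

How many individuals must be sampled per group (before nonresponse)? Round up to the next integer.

n = 1527 per group

n = (z_{α/2} + z_β)² · [p₁(1−p₁) + p₂(1−p₂)] / (p₁ − p₂)²
  = (1.645 + 1.282)² · (0.41·0.59 + 0.50·0.50) / (-0.09)²
  = (2.927)² · (0.2419 + 0.2500) / 0.0081
  = 8.5673 · 0.4919 / 0.0081
  = 520.28
Design effect: 2.2 × 520.28 = 1144.62.
Adjust for 75% response: 1144.62 / 0.75 = 1526.16.
Round up → n = 1527 per group.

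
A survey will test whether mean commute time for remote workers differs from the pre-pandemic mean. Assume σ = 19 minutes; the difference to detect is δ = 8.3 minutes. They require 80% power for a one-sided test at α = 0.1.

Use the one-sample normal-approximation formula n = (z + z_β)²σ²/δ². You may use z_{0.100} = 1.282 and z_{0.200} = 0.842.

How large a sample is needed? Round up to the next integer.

n = 24

n = (z_α + z_β)² · σ² / δ²
  = (1.282 + 0.842)² · 19² / 8.3²
  = 4.5114 · 361 / 68.89
  = 23.64
Round up → n = 24.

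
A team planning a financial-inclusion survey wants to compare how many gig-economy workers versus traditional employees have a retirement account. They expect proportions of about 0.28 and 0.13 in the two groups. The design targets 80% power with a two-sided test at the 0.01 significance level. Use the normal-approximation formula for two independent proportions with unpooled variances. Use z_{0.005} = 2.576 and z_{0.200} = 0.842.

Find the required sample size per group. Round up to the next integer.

n = (z_{α/2} + z_β)² · [p₁(1−p₁) + p₂(1−p₂)] / (p₁ − p₂)²
  = (2.576 + 0.842)² · (0.28·0.72 + 0.13·0.87) / (0.15)²
  = (3.418)² · (0.2016 + 0.1131) / 0.0225
  = 11.6827 · 0.3147 / 0.0225
  = 163.40
Round up → n = 164 per group.

n = 164 per group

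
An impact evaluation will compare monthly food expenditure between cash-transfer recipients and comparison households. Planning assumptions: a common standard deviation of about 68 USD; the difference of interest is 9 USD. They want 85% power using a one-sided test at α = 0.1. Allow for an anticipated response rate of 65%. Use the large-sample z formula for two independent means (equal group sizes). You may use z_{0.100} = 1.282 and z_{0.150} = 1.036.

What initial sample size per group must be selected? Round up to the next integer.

n = 944 per group

n = (z_α + z_β)² · (σ₁² + σ₂²) / δ²
  = (1.282 + 1.036)² · (2·68² = 9248) / 9²
  = 5.3731 · 9248 / 81
  = 613.46
Adjust for 65% response: 613.46 / 0.65 = 943.79.
Round up → n = 944 per group.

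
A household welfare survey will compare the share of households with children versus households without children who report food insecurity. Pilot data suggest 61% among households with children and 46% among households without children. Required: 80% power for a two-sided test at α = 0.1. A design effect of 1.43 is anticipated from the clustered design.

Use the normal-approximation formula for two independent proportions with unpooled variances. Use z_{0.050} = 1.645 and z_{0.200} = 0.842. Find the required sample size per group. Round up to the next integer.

n = 192 per group

n = (z_{α/2} + z_β)² · [p₁(1−p₁) + p₂(1−p₂)] / (p₁ − p₂)²
  = (1.645 + 0.842)² · (0.61·0.39 + 0.46·0.54) / (0.15)²
  = (2.487)² · (0.2379 + 0.2484) / 0.0225
  = 6.1852 · 0.4863 / 0.0225
  = 133.68
Design effect: 1.43 × 133.68 = 191.17.
Round up → n = 192 per group.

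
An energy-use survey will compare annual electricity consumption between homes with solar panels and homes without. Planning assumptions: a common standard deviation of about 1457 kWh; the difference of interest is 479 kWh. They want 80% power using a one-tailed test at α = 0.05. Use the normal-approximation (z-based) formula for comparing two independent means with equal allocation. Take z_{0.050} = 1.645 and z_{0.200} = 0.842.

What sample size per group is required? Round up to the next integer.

n = 115 per group

n = (z_α + z_β)² · (σ₁² + σ₂²) / δ²
  = (1.645 + 0.842)² · (2·1457² = 4245698) / 479²
  = 6.1852 · 4245698 / 229441
  = 114.45
Round up → n = 115 per group.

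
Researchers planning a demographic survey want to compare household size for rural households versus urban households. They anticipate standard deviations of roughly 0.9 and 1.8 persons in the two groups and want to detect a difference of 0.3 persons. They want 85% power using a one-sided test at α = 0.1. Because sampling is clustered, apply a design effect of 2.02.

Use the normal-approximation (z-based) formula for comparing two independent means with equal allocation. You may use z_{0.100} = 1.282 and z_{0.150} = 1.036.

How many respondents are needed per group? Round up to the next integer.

n = 489 per group

n = (z_α + z_β)² · (σ₁² + σ₂²) / δ²
  = (1.282 + 1.036)² · (0.9² + 1.8² = 4.05) / 0.3²
  = 5.3731 · 4.05 / 0.09
  = 241.79
Design effect: 2.02 × 241.79 = 488.42.
Round up → n = 489 per group.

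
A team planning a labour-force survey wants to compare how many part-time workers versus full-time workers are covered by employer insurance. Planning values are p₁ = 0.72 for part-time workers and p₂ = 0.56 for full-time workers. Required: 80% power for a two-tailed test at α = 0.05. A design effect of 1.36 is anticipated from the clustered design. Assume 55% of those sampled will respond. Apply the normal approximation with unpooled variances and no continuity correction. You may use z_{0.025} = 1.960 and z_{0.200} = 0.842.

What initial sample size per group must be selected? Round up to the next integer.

n = 340 per group

n = (z_{α/2} + z_β)² · [p₁(1−p₁) + p₂(1−p₂)] / (p₁ − p₂)²
  = (1.960 + 0.842)² · (0.72·0.28 + 0.56·0.44) / (0.16)²
  = (2.802)² · (0.2016 + 0.2464) / 0.0256
  = 7.8512 · 0.4480 / 0.0256
  = 137.40
Design effect: 1.36 × 137.40 = 186.86.
Adjust for 55% response: 186.86 / 0.55 = 339.74.
Round up → n = 340 per group.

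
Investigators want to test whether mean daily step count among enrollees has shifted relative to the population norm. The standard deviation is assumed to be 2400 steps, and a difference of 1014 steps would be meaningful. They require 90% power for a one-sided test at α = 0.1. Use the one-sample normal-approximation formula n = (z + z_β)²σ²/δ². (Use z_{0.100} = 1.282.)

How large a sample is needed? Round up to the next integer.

n = (z_α + z_β)² · σ² / δ²
  = (1.282 + 1.282)² · 2400² / 1014²
  = 6.5741 · 5760000 / 1028196
  = 36.83
Round up → n = 37.

n = 37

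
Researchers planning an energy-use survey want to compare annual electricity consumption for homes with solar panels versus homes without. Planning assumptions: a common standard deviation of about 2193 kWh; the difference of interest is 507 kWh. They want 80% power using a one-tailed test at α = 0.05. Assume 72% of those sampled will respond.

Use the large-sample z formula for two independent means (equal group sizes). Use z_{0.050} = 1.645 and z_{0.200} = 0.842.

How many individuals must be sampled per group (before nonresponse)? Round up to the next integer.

n = 322 per group

n = (z_α + z_β)² · (σ₁² + σ₂²) / δ²
  = (1.645 + 0.842)² · (2·2193² = 9618498) / 507²
  = 6.1852 · 9618498 / 257049
  = 231.44
Adjust for 72% response: 231.44 / 0.72 = 321.45.
Round up → n = 322 per group.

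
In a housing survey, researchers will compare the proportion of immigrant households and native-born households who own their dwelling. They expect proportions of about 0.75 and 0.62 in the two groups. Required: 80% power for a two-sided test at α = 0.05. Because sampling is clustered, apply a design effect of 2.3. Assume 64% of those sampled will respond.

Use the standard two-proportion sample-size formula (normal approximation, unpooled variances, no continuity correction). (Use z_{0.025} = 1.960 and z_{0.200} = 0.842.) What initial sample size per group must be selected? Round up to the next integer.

n = 707 per group

n = (z_{α/2} + z_β)² · [p₁(1−p₁) + p₂(1−p₂)] / (p₁ − p₂)²
  = (1.960 + 0.842)² · (0.75·0.25 + 0.62·0.38) / (0.13)²
  = (2.802)² · (0.1875 + 0.2356) / 0.0169
  = 7.8512 · 0.4231 / 0.0169
  = 196.56
Design effect: 2.3 × 196.56 = 452.09.
Adjust for 64% response: 452.09 / 0.64 = 706.38.
Round up → n = 707 per group.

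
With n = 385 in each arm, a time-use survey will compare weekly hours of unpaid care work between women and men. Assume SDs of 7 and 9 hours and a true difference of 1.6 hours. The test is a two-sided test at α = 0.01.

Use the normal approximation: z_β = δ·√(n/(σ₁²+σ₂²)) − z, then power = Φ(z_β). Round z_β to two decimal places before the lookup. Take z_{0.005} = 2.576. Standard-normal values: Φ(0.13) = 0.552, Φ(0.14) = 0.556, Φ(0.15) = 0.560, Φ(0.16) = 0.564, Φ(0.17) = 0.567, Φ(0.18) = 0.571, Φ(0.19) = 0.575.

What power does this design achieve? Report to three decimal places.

Power ≈ 0.571

z_β = δ·√(n/(σ₁²+σ₂²)) − z_{α/2}
    = 1.6 · √(385/130) − 2.576
    = 1.6 · 1.72091 − 2.576
    = 2.7535 − 2.576 = 0.1775 → 0.18
Power = Φ(0.18) = 0.571.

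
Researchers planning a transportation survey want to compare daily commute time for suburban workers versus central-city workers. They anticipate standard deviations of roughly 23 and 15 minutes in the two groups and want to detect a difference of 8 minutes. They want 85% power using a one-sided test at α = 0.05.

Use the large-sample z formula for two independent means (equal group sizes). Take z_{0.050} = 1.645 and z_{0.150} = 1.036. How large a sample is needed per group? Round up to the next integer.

n = 85 per group

n = (z_α + z_β)² · (σ₁² + σ₂²) / δ²
  = (1.645 + 1.036)² · (23² + 15² = 754) / 8²
  = 7.1878 · 754 / 64
  = 84.68
Round up → n = 85 per group.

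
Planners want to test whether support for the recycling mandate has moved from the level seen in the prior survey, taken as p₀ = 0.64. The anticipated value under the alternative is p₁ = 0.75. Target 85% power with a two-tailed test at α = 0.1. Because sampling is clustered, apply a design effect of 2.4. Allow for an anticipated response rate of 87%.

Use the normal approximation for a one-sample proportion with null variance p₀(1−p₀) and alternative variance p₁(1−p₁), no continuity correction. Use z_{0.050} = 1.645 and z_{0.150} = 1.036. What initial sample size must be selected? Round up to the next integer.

n = 350

n = [z_{α/2}·√(p₀q₀) + z_β·√(p₁q₁)]² / (p₁ − p₀)²
  = [1.645·√(0.64·0.36) + 1.036·√(0.75·0.25)]² / (0.11)²
  = [1.645·0.4800 + 1.036·0.4330]² / 0.0121
  = [1.2382]² / 0.0121
  = 126.71
Design effect: 2.4 × 126.71 = 304.09.
Adjust for 87% response: 304.09 / 0.87 = 349.53.
Round up → n = 350.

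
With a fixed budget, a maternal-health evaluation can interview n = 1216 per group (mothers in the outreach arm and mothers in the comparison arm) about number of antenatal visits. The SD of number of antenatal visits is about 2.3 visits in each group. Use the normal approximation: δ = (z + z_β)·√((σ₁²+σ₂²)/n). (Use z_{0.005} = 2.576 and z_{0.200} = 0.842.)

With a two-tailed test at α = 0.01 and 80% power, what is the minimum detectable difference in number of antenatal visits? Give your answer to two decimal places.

Minimum detectable difference ≈ 0.32 visits

δ = (z_{α/2} + z_β) · √((σ₁²+σ₂²)/n)
  = (2.576 + 0.842) · √(10.58/1216)
  = 3.418 · √0.0087
  = 3.418 · 0.0933
  = 0.3188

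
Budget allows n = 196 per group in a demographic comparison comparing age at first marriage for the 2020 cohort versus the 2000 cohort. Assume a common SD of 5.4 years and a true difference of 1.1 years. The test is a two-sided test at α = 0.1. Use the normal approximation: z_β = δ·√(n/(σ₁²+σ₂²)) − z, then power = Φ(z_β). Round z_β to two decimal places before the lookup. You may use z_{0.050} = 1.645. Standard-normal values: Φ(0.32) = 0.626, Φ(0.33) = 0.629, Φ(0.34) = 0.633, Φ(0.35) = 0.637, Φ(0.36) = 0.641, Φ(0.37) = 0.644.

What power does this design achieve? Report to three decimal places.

z_β = δ·√(n/(σ₁²+σ₂²)) − z_{α/2}
    = 1.1 · √(196/58.32) − 1.645
    = 1.1 · 1.83324 − 1.645
    = 2.0166 − 1.645 = 0.3716 → 0.37
Power = Φ(0.37) = 0.644.

Power ≈ 0.644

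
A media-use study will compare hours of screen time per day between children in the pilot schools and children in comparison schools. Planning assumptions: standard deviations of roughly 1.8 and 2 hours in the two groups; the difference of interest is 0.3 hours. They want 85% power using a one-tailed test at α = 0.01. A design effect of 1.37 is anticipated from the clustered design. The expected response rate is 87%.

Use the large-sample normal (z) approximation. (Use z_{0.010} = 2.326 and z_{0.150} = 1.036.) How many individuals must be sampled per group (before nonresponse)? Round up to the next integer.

n = 1432 per group

n = (z_α + z_β)² · (σ₁² + σ₂²) / δ²
  = (2.326 + 1.036)² · (1.8² + 2² = 7.24) / 0.3²
  = 11.3030 · 7.24 / 0.09
  = 909.27
Design effect: 1.37 × 909.27 = 1245.70.
Adjust for 87% response: 1245.70 / 0.87 = 1431.83.
Round up → n = 1432 per group.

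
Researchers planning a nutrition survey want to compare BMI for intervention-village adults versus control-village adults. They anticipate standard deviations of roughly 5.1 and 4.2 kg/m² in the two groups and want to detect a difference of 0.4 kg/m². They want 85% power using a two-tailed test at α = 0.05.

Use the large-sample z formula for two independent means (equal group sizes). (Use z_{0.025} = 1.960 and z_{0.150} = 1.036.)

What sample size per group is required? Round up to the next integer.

n = (z_{α/2} + z_β)² · (σ₁² + σ₂²) / δ²
  = (1.960 + 1.036)² · (5.1² + 4.2² = 43.65) / 0.4²
  = 8.9760 · 43.65 / 0.16
  = 2448.77
Round up → n = 2449 per group.

n = 2449 per group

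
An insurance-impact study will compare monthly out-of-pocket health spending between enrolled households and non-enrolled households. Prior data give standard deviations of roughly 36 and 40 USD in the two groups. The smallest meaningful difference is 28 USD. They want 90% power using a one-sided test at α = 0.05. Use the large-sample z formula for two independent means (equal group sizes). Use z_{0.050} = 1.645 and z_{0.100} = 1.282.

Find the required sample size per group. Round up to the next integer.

n = (z_α + z_β)² · (σ₁² + σ₂²) / δ²
  = (1.645 + 1.282)² · (36² + 40² = 2896) / 28²
  = 8.5673 · 2896 / 784
  = 31.65
Round up → n = 32 per group.

n = 32 per group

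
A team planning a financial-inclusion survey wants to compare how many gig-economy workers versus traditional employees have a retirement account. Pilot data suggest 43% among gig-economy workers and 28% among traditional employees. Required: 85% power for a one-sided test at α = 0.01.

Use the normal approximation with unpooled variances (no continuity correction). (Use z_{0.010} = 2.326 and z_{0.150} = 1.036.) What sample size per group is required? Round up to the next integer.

n = (z_α + z_β)² · [p₁(1−p₁) + p₂(1−p₂)] / (p₁ − p₂)²
  = (2.326 + 1.036)² · (0.43·0.57 + 0.28·0.72) / (0.15)²
  = (3.362)² · (0.2451 + 0.2016) / 0.0225
  = 11.3030 · 0.4467 / 0.0225
  = 224.40
Round up → n = 225 per group.

n = 225 per group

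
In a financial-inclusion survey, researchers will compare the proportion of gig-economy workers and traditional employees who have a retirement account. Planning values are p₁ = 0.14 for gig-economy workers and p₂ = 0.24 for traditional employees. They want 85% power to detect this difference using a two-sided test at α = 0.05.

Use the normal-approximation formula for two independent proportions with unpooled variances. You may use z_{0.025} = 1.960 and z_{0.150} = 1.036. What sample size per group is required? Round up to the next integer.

n = (z_{α/2} + z_β)² · [p₁(1−p₁) + p₂(1−p₂)] / (p₁ − p₂)²
  = (1.960 + 1.036)² · (0.14·0.86 + 0.24·0.76) / (-0.10)²
  = (2.996)² · (0.1204 + 0.1824) / 0.0100
  = 8.9760 · 0.3028 / 0.0100
  = 271.79
Round up → n = 272 per group.

n = 272 per group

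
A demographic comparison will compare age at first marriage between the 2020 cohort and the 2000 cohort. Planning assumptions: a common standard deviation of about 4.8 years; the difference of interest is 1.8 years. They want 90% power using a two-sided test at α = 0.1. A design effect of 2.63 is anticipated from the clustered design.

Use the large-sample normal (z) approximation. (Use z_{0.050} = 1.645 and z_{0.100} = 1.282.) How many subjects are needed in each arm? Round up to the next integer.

n = (z_{α/2} + z_β)² · (σ₁² + σ₂²) / δ²
  = (1.645 + 1.282)² · (2·4.8² = 46.08) / 1.8²
  = 8.5673 · 46.08 / 3.24
  = 121.85
Design effect: 2.63 × 121.85 = 320.46.
Round up → n = 321 per group.

n = 321 per group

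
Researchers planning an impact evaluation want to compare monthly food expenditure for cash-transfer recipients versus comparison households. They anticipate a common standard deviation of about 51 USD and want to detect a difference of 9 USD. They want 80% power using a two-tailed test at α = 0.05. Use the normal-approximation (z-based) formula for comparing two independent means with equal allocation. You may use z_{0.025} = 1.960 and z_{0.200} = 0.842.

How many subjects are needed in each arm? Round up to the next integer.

n = 505 per group

n = (z_{α/2} + z_β)² · (σ₁² + σ₂²) / δ²
  = (1.960 + 0.842)² · (2·51² = 5202) / 9²
  = 7.8512 · 5202 / 81
  = 504.22
Round up → n = 505 per group.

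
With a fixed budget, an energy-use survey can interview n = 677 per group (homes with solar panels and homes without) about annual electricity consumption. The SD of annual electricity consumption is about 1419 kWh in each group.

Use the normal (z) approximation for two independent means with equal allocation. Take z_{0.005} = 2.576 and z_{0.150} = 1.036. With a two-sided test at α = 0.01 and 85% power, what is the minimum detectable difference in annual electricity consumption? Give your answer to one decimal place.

δ = (z_{α/2} + z_β) · √((σ₁²+σ₂²)/n)
  = (2.576 + 1.036) · √(4027122/677)
  = 3.612 · √5948.5
  = 3.612 · 77.1264
  = 278.5806

Minimum detectable difference ≈ 278.6 kWh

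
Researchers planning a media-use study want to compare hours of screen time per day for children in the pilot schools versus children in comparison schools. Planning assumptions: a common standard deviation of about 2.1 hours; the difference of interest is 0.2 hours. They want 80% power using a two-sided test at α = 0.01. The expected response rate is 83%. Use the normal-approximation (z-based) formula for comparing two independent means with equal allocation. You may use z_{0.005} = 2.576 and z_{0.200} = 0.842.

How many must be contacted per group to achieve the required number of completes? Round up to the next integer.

n = 3104 per group

n = (z_{α/2} + z_β)² · (σ₁² + σ₂²) / δ²
  = (2.576 + 0.842)² · (2·2.1² = 8.82) / 0.2²
  = 11.6827 · 8.82 / 0.04
  = 2576.04
Adjust for 83% response: 2576.04 / 0.83 = 3103.66.
Round up → n = 3104 per group.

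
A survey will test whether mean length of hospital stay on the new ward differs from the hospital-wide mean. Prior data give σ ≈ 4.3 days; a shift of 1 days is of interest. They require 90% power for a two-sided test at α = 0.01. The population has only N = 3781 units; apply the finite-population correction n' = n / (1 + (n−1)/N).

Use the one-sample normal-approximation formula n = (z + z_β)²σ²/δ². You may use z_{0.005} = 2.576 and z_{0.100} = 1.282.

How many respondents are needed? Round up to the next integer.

n = (z_{α/2} + z_β)² · σ² / δ²
  = (2.576 + 1.282)² · 4.3² / 1²
  = 14.8842 · 18.49 / 1
  = 275.21
Finite-population correction (N = 3781): 275.21 / (1 + (275.21 − 1)/3781) = 256.60.
Round up → n = 257.

n = 257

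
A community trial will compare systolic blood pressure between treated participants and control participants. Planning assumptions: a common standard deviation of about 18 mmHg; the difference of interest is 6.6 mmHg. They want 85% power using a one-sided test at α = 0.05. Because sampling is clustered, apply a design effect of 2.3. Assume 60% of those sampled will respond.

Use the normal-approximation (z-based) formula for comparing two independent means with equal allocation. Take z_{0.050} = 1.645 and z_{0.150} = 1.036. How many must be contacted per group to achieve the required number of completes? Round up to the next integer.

n = 410 per group

n = (z_α + z_β)² · (σ₁² + σ₂²) / δ²
  = (1.645 + 1.036)² · (2·18² = 648) / 6.6²
  = 7.1878 · 648 / 43.56
  = 106.93
Design effect: 2.3 × 106.93 = 245.93.
Adjust for 60% response: 245.93 / 0.60 = 409.88.
Round up → n = 410 per group.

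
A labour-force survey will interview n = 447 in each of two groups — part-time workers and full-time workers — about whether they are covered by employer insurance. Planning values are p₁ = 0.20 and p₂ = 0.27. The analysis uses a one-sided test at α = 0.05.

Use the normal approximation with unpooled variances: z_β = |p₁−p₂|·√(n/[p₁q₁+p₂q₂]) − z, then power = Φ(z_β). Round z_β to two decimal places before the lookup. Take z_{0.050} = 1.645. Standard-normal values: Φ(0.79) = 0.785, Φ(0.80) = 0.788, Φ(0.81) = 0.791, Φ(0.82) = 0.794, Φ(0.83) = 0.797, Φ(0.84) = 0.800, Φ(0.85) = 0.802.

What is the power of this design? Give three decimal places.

z_β = |p₁−p₂|·√(n/[p₁q₁+p₂q₂]) − z_α
    = 0.07 · √(447/0.3571) − 1.645
    = 0.07 · 35.3801 − 1.645
    = 2.4766 − 1.645 = 0.8316 → 0.83
Power = Φ(0.83) = 0.797.

Power ≈ 0.797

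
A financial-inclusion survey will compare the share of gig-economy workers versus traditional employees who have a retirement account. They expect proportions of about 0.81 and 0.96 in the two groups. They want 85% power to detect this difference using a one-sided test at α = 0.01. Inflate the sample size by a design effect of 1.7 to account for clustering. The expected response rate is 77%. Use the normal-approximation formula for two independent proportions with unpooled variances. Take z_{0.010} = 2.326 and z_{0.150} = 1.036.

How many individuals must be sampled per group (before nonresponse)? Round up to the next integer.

n = 214 per group

n = (z_α + z_β)² · [p₁(1−p₁) + p₂(1−p₂)] / (p₁ − p₂)²
  = (2.326 + 1.036)² · (0.81·0.19 + 0.96·0.04) / (-0.15)²
  = (3.362)² · (0.1539 + 0.0384) / 0.0225
  = 11.3030 · 0.1923 / 0.0225
  = 96.60
Design effect: 1.7 × 96.60 = 164.23.
Adjust for 77% response: 164.23 / 0.77 = 213.28.
Round up → n = 214 per group.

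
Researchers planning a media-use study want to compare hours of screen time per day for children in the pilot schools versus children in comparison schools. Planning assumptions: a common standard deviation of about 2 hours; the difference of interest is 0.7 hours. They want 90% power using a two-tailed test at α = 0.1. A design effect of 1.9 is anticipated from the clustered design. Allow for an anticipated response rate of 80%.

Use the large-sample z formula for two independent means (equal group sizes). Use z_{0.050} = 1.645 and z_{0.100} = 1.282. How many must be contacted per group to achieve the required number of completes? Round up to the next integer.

n = 333 per group

n = (z_{α/2} + z_β)² · (σ₁² + σ₂²) / δ²
  = (1.645 + 1.282)² · (2·2² = 8) / 0.7²
  = 8.5673 · 8 / 0.49
  = 139.87
Design effect: 1.9 × 139.87 = 265.76.
Adjust for 80% response: 265.76 / 0.80 = 332.20.
Round up → n = 333 per group.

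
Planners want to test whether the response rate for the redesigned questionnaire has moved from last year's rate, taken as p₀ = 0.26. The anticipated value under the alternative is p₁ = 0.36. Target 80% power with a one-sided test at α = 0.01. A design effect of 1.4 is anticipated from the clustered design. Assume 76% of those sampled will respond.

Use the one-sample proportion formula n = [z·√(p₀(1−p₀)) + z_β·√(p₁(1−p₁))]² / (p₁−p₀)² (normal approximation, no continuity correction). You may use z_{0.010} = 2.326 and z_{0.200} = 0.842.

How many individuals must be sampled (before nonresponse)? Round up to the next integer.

n = 374

n = [z_α·√(p₀q₀) + z_β·√(p₁q₁)]² / (p₁ − p₀)²
  = [2.326·√(0.26·0.74) + 0.842·√(0.36·0.64)]² / (0.10)²
  = [2.326·0.4386 + 0.842·0.4800]² / 0.0100
  = [1.4244]² / 0.0100
  = 202.90
Design effect: 1.4 × 202.90 = 284.06.
Adjust for 76% response: 284.06 / 0.76 = 373.76.
Round up → n = 374.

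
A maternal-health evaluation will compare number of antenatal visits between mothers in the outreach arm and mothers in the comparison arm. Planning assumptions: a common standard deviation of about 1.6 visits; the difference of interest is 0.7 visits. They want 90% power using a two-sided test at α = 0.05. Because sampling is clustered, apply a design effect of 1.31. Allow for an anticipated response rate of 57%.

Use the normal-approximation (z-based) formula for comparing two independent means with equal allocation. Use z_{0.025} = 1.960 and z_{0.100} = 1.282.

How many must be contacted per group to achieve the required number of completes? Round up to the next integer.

n = 253 per group

n = (z_{α/2} + z_β)² · (σ₁² + σ₂²) / δ²
  = (1.960 + 1.282)² · (2·1.6² = 5.12) / 0.7²
  = 10.5106 · 5.12 / 0.49
  = 109.82
Design effect: 1.31 × 109.82 = 143.87.
Adjust for 57% response: 143.87 / 0.57 = 252.40.
Round up → n = 253 per group.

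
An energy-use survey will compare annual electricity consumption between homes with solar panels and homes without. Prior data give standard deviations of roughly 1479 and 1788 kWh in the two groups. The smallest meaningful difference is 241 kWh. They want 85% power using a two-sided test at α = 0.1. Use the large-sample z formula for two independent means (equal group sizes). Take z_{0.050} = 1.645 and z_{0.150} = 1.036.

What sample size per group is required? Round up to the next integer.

n = (z_{α/2} + z_β)² · (σ₁² + σ₂²) / δ²
  = (1.645 + 1.036)² · (1479² + 1788² = 5384385) / 241²
  = 7.1878 · 5384385 / 58081
  = 666.34
Round up → n = 667 per group.

n = 667 per group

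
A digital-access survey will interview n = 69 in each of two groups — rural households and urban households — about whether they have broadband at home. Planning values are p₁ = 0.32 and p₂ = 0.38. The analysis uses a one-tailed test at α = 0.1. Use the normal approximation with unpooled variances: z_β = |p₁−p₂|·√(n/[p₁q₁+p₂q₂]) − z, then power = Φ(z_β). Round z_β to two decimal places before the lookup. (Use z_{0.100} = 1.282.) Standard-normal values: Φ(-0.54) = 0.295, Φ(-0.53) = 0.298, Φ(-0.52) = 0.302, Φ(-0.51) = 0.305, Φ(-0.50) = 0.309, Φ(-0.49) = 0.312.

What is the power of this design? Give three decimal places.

z_β = |p₁−p₂|·√(n/[p₁q₁+p₂q₂]) − z_α
    = 0.06 · √(69/0.4532) − 1.282
    = 0.06 · 12.3390 − 1.282
    = 0.7403 − 1.282 = -0.5417 → -0.54
Power = Φ(-0.54) = 0.295.

Power ≈ 0.295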